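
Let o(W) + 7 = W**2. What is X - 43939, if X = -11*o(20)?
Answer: -48262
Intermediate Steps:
o(W) = -7 + W**2
X = -4323 (X = -11*(-7 + 20**2) = -11*(-7 + 400) = -11*393 = -4323)
X - 43939 = -4323 - 43939 = -48262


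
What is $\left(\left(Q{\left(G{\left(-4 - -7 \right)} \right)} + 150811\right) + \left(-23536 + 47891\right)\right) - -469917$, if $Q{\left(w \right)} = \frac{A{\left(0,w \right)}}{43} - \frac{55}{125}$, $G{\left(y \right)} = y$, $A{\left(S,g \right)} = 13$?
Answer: $\frac{693464077}{1075} \approx 6.4508 \cdot 10^{5}$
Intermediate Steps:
$Q{\left(w \right)} = - \frac{148}{1075}$ ($Q{\left(w \right)} = \frac{13}{43} - \frac{55}{125} = 13 \cdot \frac{1}{43} - \frac{11}{25} = \frac{13}{43} - \frac{11}{25} = - \frac{148}{1075}$)
$\left(\left(Q{\left(G{\left(-4 - -7 \right)} \right)} + 150811\right) + \left(-23536 + 47891\right)\right) - -469917 = \left(\left(- \frac{148}{1075} + 150811\right) + \left(-23536 + 47891\right)\right) - -469917 = \left(\frac{162121677}{1075} + 24355\right) + 469917 = \frac{188303302}{1075} + 469917 = \frac{693464077}{1075}$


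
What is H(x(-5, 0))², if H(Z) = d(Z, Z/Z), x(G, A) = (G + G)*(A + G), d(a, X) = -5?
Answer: 25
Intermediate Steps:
x(G, A) = 2*G*(A + G) (x(G, A) = (2*G)*(A + G) = 2*G*(A + G))
H(Z) = -5
H(x(-5, 0))² = (-5)² = 25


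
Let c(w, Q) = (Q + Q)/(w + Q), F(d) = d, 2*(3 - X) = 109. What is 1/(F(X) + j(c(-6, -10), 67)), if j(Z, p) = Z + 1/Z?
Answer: -20/989 ≈ -0.020222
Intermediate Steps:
X = -103/2 (X = 3 - 1/2*109 = 3 - 109/2 = -103/2 ≈ -51.500)
c(w, Q) = 2*Q/(Q + w) (c(w, Q) = (2*Q)/(Q + w) = 2*Q/(Q + w))
1/(F(X) + j(c(-6, -10), 67)) = 1/(-103/2 + (2*(-10)/(-10 - 6) + 1/(2*(-10)/(-10 - 6)))) = 1/(-103/2 + (2*(-10)/(-16) + 1/(2*(-10)/(-16)))) = 1/(-103/2 + (2*(-10)*(-1/16) + 1/(2*(-10)*(-1/16)))) = 1/(-103/2 + (5/4 + 1/(5/4))) = 1/(-103/2 + (5/4 + 4/5)) = 1/(-103/2 + 41/20) = 1/(-989/20) = -20/989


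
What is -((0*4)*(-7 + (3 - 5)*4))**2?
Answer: 0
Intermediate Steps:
-((0*4)*(-7 + (3 - 5)*4))**2 = -(0*(-7 - 2*4))**2 = -(0*(-7 - 8))**2 = -(0*(-15))**2 = -1*0**2 = -1*0 = 0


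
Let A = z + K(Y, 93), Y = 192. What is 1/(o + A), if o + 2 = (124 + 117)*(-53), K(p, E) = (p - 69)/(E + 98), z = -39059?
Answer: -191/9900171 ≈ -1.9293e-5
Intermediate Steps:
K(p, E) = (-69 + p)/(98 + E)
A = -7460146/191 (A = -39059 + (-69 + 192)/(98 + 93) = -39059 + 123/191 = -7460146/191 ≈ -39058.)
o = -12775 (o = -2 + (124 + 117)*(-53) = -2 + 241*(-53) = -2 - 12773 = -12775)
1/(o + A) = 1/(-12775 - 7460146/191) = 1/(-9900171/191) = -191/9900171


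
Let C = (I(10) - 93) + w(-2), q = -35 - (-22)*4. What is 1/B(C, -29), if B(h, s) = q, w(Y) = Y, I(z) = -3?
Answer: 1/53 ≈ 0.018868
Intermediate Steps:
q = 53 (q = -35 - 1*(-88) = -35 + 88 = 53)
C = -98 (C = (-3 - 93) - 2 = -96 - 2 = -98)
B(h, s) = 53
1/B(C, -29) = 1/53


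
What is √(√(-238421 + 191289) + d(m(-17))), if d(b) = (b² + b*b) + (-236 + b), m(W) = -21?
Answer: √(625 + 2*I*√11783) ≈ 25.364 + 4.2797*I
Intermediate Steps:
d(b) = -236 + b + 2*b² (d(b) = (b² + b²) + (-236 + b) = 2*b² + (-236 + b) = -236 + b + 2*b²)
√(√(-238421 + 191289) + d(m(-17))) = √(√(-238421 + 191289) + (-236 - 21 + 2*(-21)²)) = √(√(-47132) + (-236 - 21 + 2*441)) = √(2*I*√11783 + (-236 - 21 + 882)) = √(2*I*√11783 + 625) = √(625 + 2*I*√11783)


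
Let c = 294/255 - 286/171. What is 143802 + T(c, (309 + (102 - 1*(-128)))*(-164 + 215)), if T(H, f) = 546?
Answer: 144348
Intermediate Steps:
c = -7552/14535 (c = 294*(1/255) - 286*1/171 = 98/85 - 286/171 = -7552/14535 ≈ -0.51957)
143802 + T(c, (309 + (102 - 1*(-128)))*(-164 + 215)) = 143802 + 546 = 144348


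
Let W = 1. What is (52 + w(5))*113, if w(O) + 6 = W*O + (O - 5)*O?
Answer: 5763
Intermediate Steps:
w(O) = -6 + O + O*(-5 + O) (w(O) = -6 + (1*O + (O - 5)*O) = -6 + (O + (-5 + O)*O) = -6 + (O + O*(-5 + O)) = -6 + O + O*(-5 + O))
(52 + w(5))*113 = (52 + (-6 + 5**2 - 4*5))*113 = (52 + (-6 + 25 - 20))*113 = (52 - 1)*113 = 51*113 = 5763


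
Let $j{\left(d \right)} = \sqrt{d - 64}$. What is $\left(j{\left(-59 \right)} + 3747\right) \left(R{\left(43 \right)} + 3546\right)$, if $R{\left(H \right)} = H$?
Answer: $13447983 + 3589 i \sqrt{123} \approx 1.3448 \cdot 10^{7} + 39804.0 i$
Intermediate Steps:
$j{\left(d \right)} = \sqrt{-64 + d}$
$\left(j{\left(-59 \right)} + 3747\right) \left(R{\left(43 \right)} + 3546\right) = \left(\sqrt{-64 - 59} + 3747\right) \left(43 + 3546\right) = \left(\sqrt{-123} + 3747\right) 3589 = \left(i \sqrt{123} + 3747\right) 3589 = \left(3747 + i \sqrt{123}\right) 3589 = 13447983 + 3589 i \sqrt{123}$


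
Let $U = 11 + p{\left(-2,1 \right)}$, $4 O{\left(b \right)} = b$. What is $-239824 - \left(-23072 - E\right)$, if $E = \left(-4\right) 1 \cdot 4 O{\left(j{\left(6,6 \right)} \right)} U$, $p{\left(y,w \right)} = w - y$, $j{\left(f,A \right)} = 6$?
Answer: $-217088$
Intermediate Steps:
$O{\left(b \right)} = \frac{b}{4}$
$U = 14$ ($U = 11 + \left(1 - -2\right) = 11 + \left(1 + 2\right) = 11 + 3 = 14$)
$E = -336$ ($E = \left(-4\right) 1 \cdot 4 \cdot \frac{1}{4} \cdot 6 \cdot 14 = \left(-4\right) 4 \cdot \frac{3}{2} \cdot 14 = \left(-16\right) \frac{3}{2} \cdot 14 = \left(-24\right) 14 = -336$)
$-239824 - \left(-23072 - E\right) = -239824 - \left(-23072 - -336\right) = -239824 - \left(-23072 + 336\right) = -239824 - -22736 = -239824 + 22736 = -217088$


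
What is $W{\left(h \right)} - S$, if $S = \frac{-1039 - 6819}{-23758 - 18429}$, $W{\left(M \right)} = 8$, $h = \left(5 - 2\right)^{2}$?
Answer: $\frac{329638}{42187} \approx 7.8137$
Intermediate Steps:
$h = 9$ ($h = 3^{2} = 9$)
$S = \frac{7858}{42187}$ ($S = - \frac{7858}{-42187} = \left(-7858\right) \left(- \frac{1}{42187}\right) = \frac{7858}{42187} \approx 0.18627$)
$W{\left(h \right)} - S = 8 - \frac{7858}{42187} = \frac{329638}{42187}$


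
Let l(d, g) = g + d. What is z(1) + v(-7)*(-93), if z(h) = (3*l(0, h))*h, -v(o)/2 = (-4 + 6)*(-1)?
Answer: -369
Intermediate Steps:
l(d, g) = d + g
v(o) = 4 (v(o) = -2*(-4 + 6)*(-1) = -4*(-1) = -2*(-2) = 4)
z(h) = 3*h² (z(h) = (3*(0 + h))*h = (3*h)*h = 3*h²)
z(1) + v(-7)*(-93) = 3*1² + 4*(-93) = 3*1 - 372 = 3 - 372 = -369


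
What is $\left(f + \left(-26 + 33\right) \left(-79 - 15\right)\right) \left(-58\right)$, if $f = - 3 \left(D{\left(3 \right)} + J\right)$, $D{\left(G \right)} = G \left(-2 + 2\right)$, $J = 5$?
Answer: $39034$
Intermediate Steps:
$D{\left(G \right)} = 0$ ($D{\left(G \right)} = G 0 = 0$)
$f = -15$ ($f = - 3 \left(0 + 5\right) = \left(-3\right) 5 = -15$)
$\left(f + \left(-26 + 33\right) \left(-79 - 15\right)\right) \left(-58\right) = \left(-15 + \left(-26 + 33\right) \left(-79 - 15\right)\right) \left(-58\right) = \left(-15 + 7 \left(-94\right)\right) \left(-58\right) = \left(-15 - 658\right) \left(-58\right) = \left(-673\right) \left(-58\right) = 39034$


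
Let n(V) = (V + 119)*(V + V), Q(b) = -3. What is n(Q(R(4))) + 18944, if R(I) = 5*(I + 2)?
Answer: 18248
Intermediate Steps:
R(I) = 10 + 5*I (R(I) = 5*(2 + I) = 10 + 5*I)
n(V) = 2*V*(119 + V) (n(V) = (119 + V)*(2*V) = 2*V*(119 + V))
n(Q(R(4))) + 18944 = 2*(-3)*(119 - 3) + 18944 = 2*(-3)*116 + 18944 = -696 + 18944 = 18248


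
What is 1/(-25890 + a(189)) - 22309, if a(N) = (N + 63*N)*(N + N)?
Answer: -101425592981/4546398 ≈ -22309.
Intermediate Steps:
a(N) = 128*N² (a(N) = (64*N)*(2*N) = 128*N²)
1/(-25890 + a(189)) - 22309 = 1/(-25890 + 128*189²) - 22309 = 1/(-25890 + 128*35721) - 22309 = 1/(-25890 + 4572288) - 22309 = 1/4546398 - 22309 = -101425592981/4546398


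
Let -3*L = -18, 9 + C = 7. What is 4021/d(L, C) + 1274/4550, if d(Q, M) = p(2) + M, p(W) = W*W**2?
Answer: 100567/150 ≈ 670.45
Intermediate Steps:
C = -2 (C = -9 + 7 = -2)
p(W) = W**3
L = 6 (L = -1/3*(-18) = 6)
d(Q, M) = 8 + M (d(Q, M) = 2**3 + M = 8 + M)
4021/d(L, C) + 1274/4550 = 4021/(8 - 2) + 1274/4550 = 4021/6 + 1274*(1/4550) = 4021*(1/6) + 7/25 = 4021/6 + 7/25 = 100567/150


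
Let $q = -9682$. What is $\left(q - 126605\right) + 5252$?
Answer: $-131035$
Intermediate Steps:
$\left(q - 126605\right) + 5252 = \left(-9682 - 126605\right) + 5252 = -136287 + 5252 = -131035$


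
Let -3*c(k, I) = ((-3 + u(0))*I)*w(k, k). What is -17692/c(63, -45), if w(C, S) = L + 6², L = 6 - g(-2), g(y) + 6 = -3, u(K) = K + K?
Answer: 17692/2295 ≈ 7.7089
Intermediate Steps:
u(K) = 2*K
g(y) = -9 (g(y) = -6 - 3 = -9)
L = 15 (L = 6 - 1*(-9) = 6 + 9 = 15)
w(C, S) = 51 (w(C, S) = 15 + 6² = 15 + 36 = 51)
c(k, I) = 51*I (c(k, I) = -(-3 + 2*0)*I*51/3 = -(-3 + 0)*I*51/3 = -(-3*I)*51/3 = -(-51)*I = 51*I)
-17692/c(63, -45) = -17692/(51*(-45)) = -17692/(-2295) = -17692*(-1/2295) = 17692/2295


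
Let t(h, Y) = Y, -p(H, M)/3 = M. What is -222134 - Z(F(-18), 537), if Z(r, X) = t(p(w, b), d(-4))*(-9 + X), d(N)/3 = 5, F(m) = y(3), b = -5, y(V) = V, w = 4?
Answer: -230054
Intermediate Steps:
F(m) = 3
d(N) = 15 (d(N) = 3*5 = 15)
p(H, M) = -3*M
Z(r, X) = -135 + 15*X (Z(r, X) = 15*(-9 + X) = -135 + 15*X)
-222134 - Z(F(-18), 537) = -222134 - (-135 + 15*537) = -222134 - (-135 + 8055) = -222134 - 1*7920 = -222134 - 7920 = -230054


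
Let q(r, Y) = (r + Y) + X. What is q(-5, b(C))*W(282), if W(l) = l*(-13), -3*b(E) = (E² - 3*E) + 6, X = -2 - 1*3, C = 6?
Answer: 65988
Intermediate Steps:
X = -5 (X = -2 - 3 = -5)
b(E) = -2 + E - E²/3 (b(E) = -((E² - 3*E) + 6)/3 = -(6 + E² - 3*E)/3 = -2 + E - E²/3)
q(r, Y) = -5 + Y + r (q(r, Y) = (r + Y) - 5 = (Y + r) - 5 = -5 + Y + r)
W(l) = -13*l
q(-5, b(C))*W(282) = (-5 + (-2 + 6 - ⅓*6²) - 5)*(-13*282) = (-5 + (-2 + 6 - ⅓*36) - 5)*(-3666) = (-5 + (-2 + 6 - 12) - 5)*(-3666) = (-5 - 8 - 5)*(-3666) = -18*(-3666) = 65988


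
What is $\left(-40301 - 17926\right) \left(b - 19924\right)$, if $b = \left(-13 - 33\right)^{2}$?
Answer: $1036906416$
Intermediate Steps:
$b = 2116$ ($b = \left(-46\right)^{2} = 2116$)
$\left(-40301 - 17926\right) \left(b - 19924\right) = \left(-40301 - 17926\right) \left(2116 - 19924\right) = \left(-58227\right) \left(-17808\right) = 1036906416$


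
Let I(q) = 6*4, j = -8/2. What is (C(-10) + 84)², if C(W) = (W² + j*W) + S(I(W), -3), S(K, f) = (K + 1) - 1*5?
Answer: 59536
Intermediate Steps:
j = -4 (j = -8*½ = -4)
I(q) = 24
S(K, f) = -4 + K (S(K, f) = (1 + K) - 5 = -4 + K)
C(W) = 20 + W² - 4*W (C(W) = (W² - 4*W) + (-4 + 24) = (W² - 4*W) + 20 = 20 + W² - 4*W)
(C(-10) + 84)² = ((20 + (-10)² - 4*(-10)) + 84)² = ((20 + 100 + 40) + 84)² = (160 + 84)² = 244² = 59536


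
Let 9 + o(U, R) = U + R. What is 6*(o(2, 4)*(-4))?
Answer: 72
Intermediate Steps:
o(U, R) = -9 + R + U (o(U, R) = -9 + (U + R) = -9 + (R + U) = -9 + R + U)
6*(o(2, 4)*(-4)) = 6*((-9 + 4 + 2)*(-4)) = 6*(-3*(-4)) = 6*12 = 72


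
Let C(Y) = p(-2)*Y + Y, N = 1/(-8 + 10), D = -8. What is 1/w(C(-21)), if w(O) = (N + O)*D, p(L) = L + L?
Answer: -1/508 ≈ -0.0019685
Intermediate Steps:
N = ½ (N = 1/2 = ½ ≈ 0.50000)
p(L) = 2*L
C(Y) = -3*Y (C(Y) = (2*(-2))*Y + Y = -4*Y + Y = -3*Y)
w(O) = -4 - 8*O (w(O) = (½ + O)*(-8) = -4 - 8*O)
1/w(C(-21)) = 1/(-4 - (-24)*(-21)) = 1/(-4 - 8*63) = 1/(-4 - 504) = 1/(-508) = -1/508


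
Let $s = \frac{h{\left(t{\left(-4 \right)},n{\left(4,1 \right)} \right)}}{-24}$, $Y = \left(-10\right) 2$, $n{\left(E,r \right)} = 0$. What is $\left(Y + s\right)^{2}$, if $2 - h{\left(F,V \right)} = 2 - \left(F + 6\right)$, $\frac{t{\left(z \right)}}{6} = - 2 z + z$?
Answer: $\frac{7225}{16} \approx 451.56$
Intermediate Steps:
$Y = -20$
$t{\left(z \right)} = - 6 z$ ($t{\left(z \right)} = 6 \left(- 2 z + z\right) = 6 \left(- z\right) = - 6 z$)
$h{\left(F,V \right)} = 6 + F$ ($h{\left(F,V \right)} = 2 - \left(2 - \left(F + 6\right)\right) = 2 - \left(2 - \left(6 + F\right)\right) = 2 - \left(-4 - F\right) = 2 + \left(4 + F\right) = 6 + F$)
$s = - \frac{5}{4}$ ($s = \frac{6 - -24}{-24} = \left(6 + 24\right) \left(- \frac{1}{24}\right) = 30 \left(- \frac{1}{24}\right) = - \frac{5}{4} \approx -1.25$)
$\left(Y + s\right)^{2} = \left(-20 - \frac{5}{4}\right)^{2} = \left(- \frac{85}{4}\right)^{2} = \frac{7225}{16}$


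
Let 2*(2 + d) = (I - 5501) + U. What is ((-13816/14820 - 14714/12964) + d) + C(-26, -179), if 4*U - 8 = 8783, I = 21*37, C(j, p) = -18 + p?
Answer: -20093578691/13723320 ≈ -1464.2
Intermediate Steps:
I = 777
U = 8791/4 (U = 2 + (1/4)*8783 = 2 + 8783/4 = 8791/4 ≈ 2197.8)
d = -10121/8 (d = -2 + ((777 - 5501) + 8791/4)/2 = -2 + (-4724 + 8791/4)/2 = -2 + (1/2)*(-10105/4) = -2 - 10105/8 = -10121/8 ≈ -1265.1)
((-13816/14820 - 14714/12964) + d) + C(-26, -179) = ((-13816/14820 - 14714/12964) - 10121/8) + (-18 - 179) = ((-13816*1/14820 - 14714*1/12964) - 10121/8) - 197 = ((-3454/3705 - 1051/926) - 10121/8) - 197 = (-7092359/3430830 - 10121/8) - 197 = -17390084651/13723320 - 197 = -20093578691/13723320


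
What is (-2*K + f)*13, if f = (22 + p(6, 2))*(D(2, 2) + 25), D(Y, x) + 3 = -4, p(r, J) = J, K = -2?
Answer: 5668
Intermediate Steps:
D(Y, x) = -7 (D(Y, x) = -3 - 4 = -7)
f = 432 (f = (22 + 2)*(-7 + 25) = 24*18 = 432)
(-2*K + f)*13 = (-2*(-2) + 432)*13 = (4 + 432)*13 = 436*13 = 5668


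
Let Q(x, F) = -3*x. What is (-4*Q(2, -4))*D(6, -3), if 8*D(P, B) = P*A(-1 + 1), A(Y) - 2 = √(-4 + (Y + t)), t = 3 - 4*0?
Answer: 36 + 18*I ≈ 36.0 + 18.0*I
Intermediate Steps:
t = 3 (t = 3 + 0 = 3)
A(Y) = 2 + √(-1 + Y) (A(Y) = 2 + √(-4 + (Y + 3)) = 2 + √(-4 + (3 + Y)) = 2 + √(-1 + Y))
D(P, B) = P*(2 + I)/8 (D(P, B) = (P*(2 + √(-1 + (-1 + 1))))/8 = (P*(2 + √(-1 + 0)))/8 = (P*(2 + √(-1)))/8 = (P*(2 + I))/8 = P*(2 + I)/8)
(-4*Q(2, -4))*D(6, -3) = (-(-12)*2)*((⅛)*6*(2 + I)) = (-4*(-6))*(3/2 + 3*I/4) = 24*(3/2 + 3*I/4) = 36 + 18*I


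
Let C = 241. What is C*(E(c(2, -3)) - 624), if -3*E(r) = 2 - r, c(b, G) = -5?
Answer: -452839/3 ≈ -1.5095e+5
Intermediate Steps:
E(r) = -⅔ + r/3 (E(r) = -(2 - r)/3 = -⅔ + r/3)
C*(E(c(2, -3)) - 624) = 241*((-⅔ + (⅓)*(-5)) - 624) = 241*((-⅔ - 5/3) - 624) = 241*(-7/3 - 624) = 241*(-1879/3) = -452839/3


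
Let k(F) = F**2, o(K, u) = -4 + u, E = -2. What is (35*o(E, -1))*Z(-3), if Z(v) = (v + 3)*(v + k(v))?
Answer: 0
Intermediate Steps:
Z(v) = (3 + v)*(v + v**2) (Z(v) = (v + 3)*(v + v**2) = (3 + v)*(v + v**2))
(35*o(E, -1))*Z(-3) = (35*(-4 - 1))*(-3*(3 + (-3)**2 + 4*(-3))) = (35*(-5))*(-3*(3 + 9 - 12)) = -(-525)*0 = -175*0 = 0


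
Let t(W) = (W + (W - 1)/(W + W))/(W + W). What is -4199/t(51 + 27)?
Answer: -102186864/12245 ≈ -8345.2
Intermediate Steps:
t(W) = (W + (-1 + W)/(2*W))/(2*W) (t(W) = (W + (-1 + W)/((2*W)))/((2*W)) = (W + (-1 + W)*(1/(2*W)))*(1/(2*W)) = (W + (-1 + W)/(2*W))*(1/(2*W)) = (W + (-1 + W)/(2*W))/(2*W))
-4199/t(51 + 27) = -4199*4*(51 + 27)²/(-1 + (51 + 27) + 2*(51 + 27)²) = -4199*24336/(-1 + 78 + 2*78²) = -4199*24336/(-1 + 78 + 2*6084) = -4199*24336/(-1 + 78 + 12168) = -4199/((¼)*(1/6084)*12245) = -4199/12245/24336 = -4199*24336/12245 = -102186864/12245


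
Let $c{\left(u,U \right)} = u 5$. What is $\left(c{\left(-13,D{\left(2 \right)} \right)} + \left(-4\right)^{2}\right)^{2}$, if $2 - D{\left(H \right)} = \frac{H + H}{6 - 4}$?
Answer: $2401$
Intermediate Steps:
$D{\left(H \right)} = 2 - H$ ($D{\left(H \right)} = 2 - \frac{H + H}{6 - 4} = 2 - \frac{2 H}{2} = 2 - 2 H \frac{1}{2} = 2 - H$)
$c{\left(u,U \right)} = 5 u$
$\left(c{\left(-13,D{\left(2 \right)} \right)} + \left(-4\right)^{2}\right)^{2} = \left(5 \left(-13\right) + \left(-4\right)^{2}\right)^{2} = \left(-65 + 16\right)^{2} = \left(-49\right)^{2} = 2401$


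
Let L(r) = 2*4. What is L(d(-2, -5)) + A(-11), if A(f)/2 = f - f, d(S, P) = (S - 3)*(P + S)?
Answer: 8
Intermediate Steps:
d(S, P) = (-3 + S)*(P + S)
L(r) = 8
A(f) = 0 (A(f) = 2*(f - f) = 2*0 = 0)
L(d(-2, -5)) + A(-11) = 8 + 0 = 8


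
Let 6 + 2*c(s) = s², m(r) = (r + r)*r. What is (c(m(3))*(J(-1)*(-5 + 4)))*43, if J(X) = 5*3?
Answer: -102555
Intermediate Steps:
J(X) = 15
m(r) = 2*r² (m(r) = (2*r)*r = 2*r²)
c(s) = -3 + s²/2
(c(m(3))*(J(-1)*(-5 + 4)))*43 = ((-3 + (2*3²)²/2)*(15*(-5 + 4)))*43 = ((-3 + (2*9)²/2)*(15*(-1)))*43 = ((-3 + (½)*18²)*(-15))*43 = ((-3 + (½)*324)*(-15))*43 = ((-3 + 162)*(-15))*43 = (159*(-15))*43 = -2385*43 = -102555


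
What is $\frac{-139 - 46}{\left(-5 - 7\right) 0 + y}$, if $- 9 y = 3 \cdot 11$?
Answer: $\frac{555}{11} \approx 50.455$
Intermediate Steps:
$y = - \frac{11}{3}$ ($y = - \frac{3 \cdot 11}{9} = \left(- \frac{1}{9}\right) 33 = - \frac{11}{3} \approx -3.6667$)
$\frac{-139 - 46}{\left(-5 - 7\right) 0 + y} = \frac{-139 - 46}{\left(-5 - 7\right) 0 - \frac{11}{3}} = \frac{-139 - 46}{\left(-12\right) 0 - \frac{11}{3}} = - \frac{185}{0 - \frac{11}{3}} = - \frac{185}{- \frac{11}{3}} = \left(-185\right) \left(- \frac{3}{11}\right) = \frac{555}{11}$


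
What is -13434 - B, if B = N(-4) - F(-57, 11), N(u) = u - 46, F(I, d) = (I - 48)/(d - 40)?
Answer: -388031/29 ≈ -13380.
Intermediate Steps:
F(I, d) = (-48 + I)/(-40 + d)
N(u) = -46 + u
B = -1555/29 (B = (-46 - 4) - (-48 - 57)/(-40 + 11) = -50 - (-105)/(-29) = -50 - (-1)*(-105)/29 = -50 - 1*105/29 = -50 - 105/29 = -1555/29 ≈ -53.621)
-13434 - B = -13434 - 1*(-1555/29) = -13434 + 1555/29 = -388031/29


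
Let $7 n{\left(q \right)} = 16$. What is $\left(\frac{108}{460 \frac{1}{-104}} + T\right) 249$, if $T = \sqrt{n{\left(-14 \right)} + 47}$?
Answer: $- \frac{699192}{115} + \frac{249 \sqrt{2415}}{7} \approx -4331.9$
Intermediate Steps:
$n{\left(q \right)} = \frac{16}{7}$ ($n{\left(q \right)} = \frac{1}{7} \cdot 16 = \frac{16}{7}$)
$T = \frac{\sqrt{2415}}{7}$ ($T = \sqrt{\frac{16}{7} + 47} = \sqrt{\frac{345}{7}} = \frac{\sqrt{2415}}{7} \approx 7.0204$)
$\left(\frac{108}{460 \frac{1}{-104}} + T\right) 249 = \left(\frac{108}{460 \frac{1}{-104}} + \frac{\sqrt{2415}}{7}\right) 249 = \left(\frac{108}{460 \left(- \frac{1}{104}\right)} + \frac{\sqrt{2415}}{7}\right) 249 = \left(\frac{108}{- \frac{115}{26}} + \frac{\sqrt{2415}}{7}\right) 249 = \left(108 \left(- \frac{26}{115}\right) + \frac{\sqrt{2415}}{7}\right) 249 = \left(- \frac{2808}{115} + \frac{\sqrt{2415}}{7}\right) 249 = - \frac{699192}{115} + \frac{249 \sqrt{2415}}{7}$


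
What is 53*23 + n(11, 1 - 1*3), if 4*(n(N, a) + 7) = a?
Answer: 2423/2 ≈ 1211.5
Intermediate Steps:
n(N, a) = -7 + a/4
53*23 + n(11, 1 - 1*3) = 53*23 + (-7 + (1 - 1*3)/4) = 1219 + (-7 + (1 - 3)/4) = 1219 + (-7 + (1/4)*(-2)) = 1219 + (-7 - 1/2) = 1219 - 15/2 = 2423/2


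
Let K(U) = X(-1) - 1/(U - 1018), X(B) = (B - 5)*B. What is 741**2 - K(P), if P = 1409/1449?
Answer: 809157001026/1473673 ≈ 5.4908e+5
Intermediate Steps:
X(B) = B*(-5 + B) (X(B) = (-5 + B)*B = B*(-5 + B))
P = 1409/1449 (P = 1409*(1/1449) = 1409/1449 ≈ 0.97239)
K(U) = 6 - 1/(-1018 + U) (K(U) = -(-5 - 1) - 1/(U - 1018) = -1*(-6) - 1/(-1018 + U) = 6 - 1/(-1018 + U))
741**2 - K(P) = 741**2 - (-6109 + 6*(1409/1449))/(-1018 + 1409/1449) = 549081 - (-6109 + 2818/483)/(-1473673/1449) = 549081 - (-1449)*(-2947829)/(1473673*483) = 549081 - 1*8843487/1473673 = 549081 - 8843487/1473673 = 809157001026/1473673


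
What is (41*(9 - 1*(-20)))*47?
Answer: 55883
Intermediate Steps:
(41*(9 - 1*(-20)))*47 = (41*(9 + 20))*47 = (41*29)*47 = 1189*47 = 55883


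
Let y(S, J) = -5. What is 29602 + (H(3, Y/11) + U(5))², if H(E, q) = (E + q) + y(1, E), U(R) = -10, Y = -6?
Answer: 3600886/121 ≈ 29759.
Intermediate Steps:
H(E, q) = -5 + E + q (H(E, q) = (E + q) - 5 = -5 + E + q)
29602 + (H(3, Y/11) + U(5))² = 29602 + ((-5 + 3 - 6/11) - 10)² = 29602 + (-28/11 - 10)² = 29602 + (-138/11)² = 29602 + 19044/121 = 3600886/121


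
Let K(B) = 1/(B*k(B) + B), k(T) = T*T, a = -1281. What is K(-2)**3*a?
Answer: 1281/1000 ≈ 1.2810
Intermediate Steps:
k(T) = T**2
K(B) = 1/(B + B**3) (K(B) = 1/(B*B**2 + B) = 1/(B**3 + B) = 1/(B + B**3))
K(-2)**3*a = (1/(-2 + (-2)**3))**3*(-1281) = (1/(-2 - 8))**3*(-1281) = (1/(-10))**3*(-1281) = (-1/10)**3*(-1281) = -1/1000*(-1281) = 1281/1000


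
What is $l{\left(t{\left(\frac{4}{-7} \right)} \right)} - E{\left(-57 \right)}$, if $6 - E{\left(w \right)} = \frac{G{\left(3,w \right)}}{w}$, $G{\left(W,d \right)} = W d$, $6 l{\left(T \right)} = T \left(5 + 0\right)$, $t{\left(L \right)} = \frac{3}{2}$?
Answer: $- \frac{7}{4} \approx -1.75$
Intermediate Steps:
$t{\left(L \right)} = \frac{3}{2}$ ($t{\left(L \right)} = 3 \cdot \frac{1}{2} = \frac{3}{2}$)
$l{\left(T \right)} = \frac{5 T}{6}$ ($l{\left(T \right)} = \frac{T \left(5 + 0\right)}{6} = \frac{T 5}{6} = \frac{5 T}{6}$)
$E{\left(w \right)} = 3$ ($E{\left(w \right)} = 6 - \frac{3 w}{w} = 6 - 3 = 3$)
$l{\left(t{\left(\frac{4}{-7} \right)} \right)} - E{\left(-57 \right)} = \frac{5}{6} \cdot \frac{3}{2} - 3 = \frac{5}{4} - 3 = - \frac{7}{4}$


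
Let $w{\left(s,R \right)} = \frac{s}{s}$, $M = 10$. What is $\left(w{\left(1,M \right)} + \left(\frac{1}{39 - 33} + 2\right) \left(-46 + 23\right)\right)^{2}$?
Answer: $\frac{85849}{36} \approx 2384.7$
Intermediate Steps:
$w{\left(s,R \right)} = 1$
$\left(w{\left(1,M \right)} + \left(\frac{1}{39 - 33} + 2\right) \left(-46 + 23\right)\right)^{2} = \left(1 + \left(\frac{1}{39 - 33} + 2\right) \left(-46 + 23\right)\right)^{2} = \left(1 + \left(\frac{1}{6} + 2\right) \left(-23\right)\right)^{2} = \left(1 + \frac{13}{6} \left(-23\right)\right)^{2} = \left(1 - \frac{299}{6}\right)^{2} = \left(- \frac{293}{6}\right)^{2} = \frac{85849}{36}$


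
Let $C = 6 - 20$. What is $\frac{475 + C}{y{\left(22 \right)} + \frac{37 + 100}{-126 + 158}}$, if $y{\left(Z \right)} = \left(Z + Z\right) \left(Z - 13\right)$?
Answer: $\frac{14752}{12809} \approx 1.1517$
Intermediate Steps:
$y{\left(Z \right)} = 2 Z \left(-13 + Z\right)$
$C = -14$ ($C = 6 - 20 = -14$)
$\frac{475 + C}{y{\left(22 \right)} + \frac{37 + 100}{-126 + 158}} = \frac{475 - 14}{2 \cdot 22 \left(-13 + 22\right) + \frac{37 + 100}{-126 + 158}} = \frac{461}{2 \cdot 22 \cdot 9 + \frac{137}{32}} = \frac{461}{396 + 137 \cdot \frac{1}{32}} = \frac{461}{396 + \frac{137}{32}} = \frac{461}{\frac{12809}{32}} = 461 \cdot \frac{32}{12809} = \frac{14752}{12809}$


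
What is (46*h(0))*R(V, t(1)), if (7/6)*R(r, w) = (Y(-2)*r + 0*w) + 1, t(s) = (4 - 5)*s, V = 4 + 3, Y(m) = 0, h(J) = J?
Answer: 0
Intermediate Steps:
V = 7
t(s) = -s
R(r, w) = 6/7 (R(r, w) = 6*((0*r + 0*w) + 1)/7 = 6*((0 + 0) + 1)/7 = 6*(0 + 1)/7 = (6/7)*1 = 6/7)
(46*h(0))*R(V, t(1)) = (46*0)*(6/7) = 0*(6/7) = 0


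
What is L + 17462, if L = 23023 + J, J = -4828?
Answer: 35657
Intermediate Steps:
L = 18195 (L = 23023 - 4828 = 18195)
L + 17462 = 18195 + 17462 = 35657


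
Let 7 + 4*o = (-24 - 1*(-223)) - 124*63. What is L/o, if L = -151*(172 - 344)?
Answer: -25972/1905 ≈ -13.634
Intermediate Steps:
L = 25972 (L = -151*(-172) = 25972)
o = -1905 (o = -7/4 + ((-24 - 1*(-223)) - 124*63)/4 = -7/4 + ((-24 + 223) - 7812)/4 = -7/4 + (199 - 7812)/4 = -7/4 + (1/4)*(-7613) = -7/4 - 7613/4 = -1905)
L/o = 25972/(-1905) = 25972*(-1/1905) = -25972/1905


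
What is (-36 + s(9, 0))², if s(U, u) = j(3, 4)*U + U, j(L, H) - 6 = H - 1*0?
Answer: 3969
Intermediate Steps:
j(L, H) = 6 + H (j(L, H) = 6 + (H - 1*0) = 6 + (H + 0) = 6 + H)
s(U, u) = 11*U (s(U, u) = (6 + 4)*U + U = 10*U + U = 11*U)
(-36 + s(9, 0))² = (-36 + 11*9)² = (-36 + 99)² = 63² = 3969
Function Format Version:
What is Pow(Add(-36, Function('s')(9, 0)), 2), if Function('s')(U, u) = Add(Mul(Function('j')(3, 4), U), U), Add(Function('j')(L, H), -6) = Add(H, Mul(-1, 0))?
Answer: 3969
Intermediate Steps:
Function('j')(L, H) = Add(6, H) (Function('j')(L, H) = Add(6, Add(H, Mul(-1, 0))) = Add(6, Add(H, 0)) = Add(6, H))
Function('s')(U, u) = Mul(11, U) (Function('s')(U, u) = Add(Mul(Add(6, 4), U), U) = Add(Mul(10, U), U) = Mul(11, U))
Pow(Add(-36, Function('s')(9, 0)), 2) = Pow(Add(-36, Mul(11, 9)), 2) = Pow(Add(-36, 99), 2) = Pow(63, 2) = 3969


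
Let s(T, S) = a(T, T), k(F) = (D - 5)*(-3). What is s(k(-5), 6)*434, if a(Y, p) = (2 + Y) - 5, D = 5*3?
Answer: -14322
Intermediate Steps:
D = 15
a(Y, p) = -3 + Y
k(F) = -30 (k(F) = (15 - 5)*(-3) = 10*(-3) = -30)
s(T, S) = -3 + T
s(k(-5), 6)*434 = (-3 - 30)*434 = -33*434 = -14322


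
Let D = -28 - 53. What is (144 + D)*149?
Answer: 9387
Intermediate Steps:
D = -81
(144 + D)*149 = (144 - 81)*149 = 63*149 = 9387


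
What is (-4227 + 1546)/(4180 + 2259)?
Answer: -2681/6439 ≈ -0.41637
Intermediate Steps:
(-4227 + 1546)/(4180 + 2259) = -2681/6439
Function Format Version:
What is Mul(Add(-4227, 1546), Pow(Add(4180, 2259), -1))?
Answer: Rational(-2681, 6439) ≈ -0.41637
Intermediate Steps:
Mul(Add(-4227, 1546), Pow(Add(4180, 2259), -1)) = Mul(-2681, Pow(6439, -1)) = Mul(-2681, Rational(1, 6439)) = Rational(-2681, 6439)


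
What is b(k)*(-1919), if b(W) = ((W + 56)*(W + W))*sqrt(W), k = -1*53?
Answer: 610242*I*sqrt(53) ≈ 4.4426e+6*I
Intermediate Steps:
k = -53
b(W) = 2*W**(3/2)*(56 + W) (b(W) = ((56 + W)*(2*W))*sqrt(W) = (2*W*(56 + W))*sqrt(W) = 2*W**(3/2)*(56 + W))
b(k)*(-1919) = (2*(-53)**(3/2)*(56 - 53))*(-1919) = (2*(-53*I*sqrt(53))*3)*(-1919) = -318*I*sqrt(53)*(-1919) = 610242*I*sqrt(53)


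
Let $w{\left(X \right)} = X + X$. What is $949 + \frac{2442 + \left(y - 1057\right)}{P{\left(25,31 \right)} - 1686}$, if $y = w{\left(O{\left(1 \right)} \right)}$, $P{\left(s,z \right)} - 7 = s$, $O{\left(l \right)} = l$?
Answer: $\frac{1568259}{1654} \approx 948.16$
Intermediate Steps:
$P{\left(s,z \right)} = 7 + s$
$w{\left(X \right)} = 2 X$
$y = 2$ ($y = 2 \cdot 1 = 2$)
$949 + \frac{2442 + \left(y - 1057\right)}{P{\left(25,31 \right)} - 1686} = 949 + \frac{2442 + \left(2 - 1057\right)}{\left(7 + 25\right) - 1686} = 949 + \frac{2442 + \left(2 - 1057\right)}{32 - 1686} = 949 + \frac{2442 - 1055}{-1654} = 949 + 1387 \left(- \frac{1}{1654}\right) = 949 - \frac{1387}{1654} = \frac{1568259}{1654}$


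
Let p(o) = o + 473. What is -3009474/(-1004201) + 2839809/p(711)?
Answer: 2855302254825/1188973984 ≈ 2401.5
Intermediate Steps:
p(o) = 473 + o
-3009474/(-1004201) + 2839809/p(711) = -3009474/(-1004201) + 2839809/(473 + 711) = -3009474*(-1/1004201) + 2839809/1184 = 3009474/1004201 + 2839809*(1/1184) = 3009474/1004201 + 2839809/1184 = 2855302254825/1188973984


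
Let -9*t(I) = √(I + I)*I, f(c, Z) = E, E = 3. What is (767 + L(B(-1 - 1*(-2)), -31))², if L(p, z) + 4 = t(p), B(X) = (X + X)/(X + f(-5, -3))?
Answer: 188595289/324 ≈ 5.8208e+5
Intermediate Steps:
f(c, Z) = 3
B(X) = 2*X/(3 + X) (B(X) = (X + X)/(X + 3) = (2*X)/(3 + X) = 2*X/(3 + X))
t(I) = -√2*I^(3/2)/9 (t(I) = -√(I + I)*I/9 = -√(2*I)*I/9 = -√2*√I*I/9 = -√2*I^(3/2)/9)
L(p, z) = -4 - √2*p^(3/2)/9
(767 + L(B(-1 - 1*(-2)), -31))² = (767 + (-4 - √2*(2*(-1 - 1*(-2))/(3 + (-1 - 1*(-2))))^(3/2)/9))² = (767 + (-4 - √2*(2*(-1 + 2)/(3 + (-1 + 2)))^(3/2)/9))² = (767 + (-4 - √2*(2*1/(3 + 1))^(3/2)/9))² = (767 + (-4 - √2*(2*1/4)^(3/2)/9))² = (767 + (-4 - √2*(2*1*(¼))^(3/2)/9))² = (767 + (-4 - √2*(½)^(3/2)/9))² = (767 + (-4 - √2*√2/4/9))² = (767 + (-4 - 1/18))² = (767 - 73/18)² = (13733/18)² = 188595289/324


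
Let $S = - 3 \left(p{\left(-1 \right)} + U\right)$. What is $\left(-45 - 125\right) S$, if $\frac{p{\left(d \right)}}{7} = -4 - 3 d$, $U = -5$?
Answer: $-6120$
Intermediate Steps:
$p{\left(d \right)} = -28 - 21 d$ ($p{\left(d \right)} = 7 \left(-4 - 3 d\right) = -28 - 21 d$)
$S = 36$ ($S = - 3 \left(\left(-28 - -21\right) - 5\right) = - 3 \left(\left(-28 + 21\right) - 5\right) = - 3 \left(-7 - 5\right) = \left(-3\right) \left(-12\right) = 36$)
$\left(-45 - 125\right) S = \left(-45 - 125\right) 36 = \left(-170\right) 36 = -6120$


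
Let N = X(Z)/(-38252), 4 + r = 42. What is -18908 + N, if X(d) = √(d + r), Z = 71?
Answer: -18908 - √109/38252 ≈ -18908.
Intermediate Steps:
r = 38 (r = -4 + 42 = 38)
X(d) = √(38 + d) (X(d) = √(d + 38) = √(38 + d))
N = -√109/38252 (N = √(38 + 71)/(-38252) = √109*(-1/38252) = -√109/38252 ≈ -0.00027293)
-18908 + N = -18908 - √109/38252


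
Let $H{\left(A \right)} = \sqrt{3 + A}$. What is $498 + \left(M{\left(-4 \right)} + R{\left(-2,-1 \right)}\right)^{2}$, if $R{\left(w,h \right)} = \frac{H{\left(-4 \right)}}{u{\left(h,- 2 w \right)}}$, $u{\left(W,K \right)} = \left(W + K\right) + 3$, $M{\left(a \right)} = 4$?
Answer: $\frac{18503}{36} + \frac{4 i}{3} \approx 513.97 + 1.3333 i$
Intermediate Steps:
$u{\left(W,K \right)} = 3 + K + W$ ($u{\left(W,K \right)} = \left(K + W\right) + 3 = 3 + K + W$)
$R{\left(w,h \right)} = \frac{i}{3 + h - 2 w}$ ($R{\left(w,h \right)} = \frac{\sqrt{3 - 4}}{3 - 2 w + h} = \frac{\sqrt{-1}}{3 + h - 2 w} = \frac{i}{3 + h - 2 w}$)
$498 + \left(M{\left(-4 \right)} + R{\left(-2,-1 \right)}\right)^{2} = 498 + \left(4 + \frac{i}{3 - 1 - -4}\right)^{2} = 498 + \left(4 + \frac{i}{3 - 1 + 4}\right)^{2} = 498 + \left(4 + \frac{i}{6}\right)^{2}$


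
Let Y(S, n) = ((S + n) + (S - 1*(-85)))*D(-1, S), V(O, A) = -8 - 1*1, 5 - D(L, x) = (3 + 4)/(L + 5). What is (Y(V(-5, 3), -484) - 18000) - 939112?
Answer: -3833869/4 ≈ -9.5847e+5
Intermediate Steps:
D(L, x) = 5 - 7/(5 + L) (D(L, x) = 5 - (3 + 4)/(L + 5) = 5 - 7/(5 + L))
V(O, A) = -9 (V(O, A) = -8 - 1 = -9)
Y(S, n) = 1105/4 + 13*S/2 + 13*n/4 (Y(S, n) = ((S + n) + (S - 1*(-85)))*((18 + 5*(-1))/(5 - 1)) = ((S + n) + (S + 85))*((18 - 5)/4) = ((S + n) + (85 + S))*((¼)*13) = (85 + n + 2*S)*(13/4) = 1105/4 + 13*S/2 + 13*n/4)
(Y(V(-5, 3), -484) - 18000) - 939112 = ((1105/4 + (13/2)*(-9) + (13/4)*(-484)) - 18000) - 939112 = ((1105/4 - 117/2 - 1573) - 18000) - 939112 = (-5421/4 - 18000) - 939112 = -77421/4 - 939112 = -3833869/4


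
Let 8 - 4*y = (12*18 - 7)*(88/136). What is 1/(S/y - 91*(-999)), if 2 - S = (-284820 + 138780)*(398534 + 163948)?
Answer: -2163/5585654611009 ≈ -3.8724e-10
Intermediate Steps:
S = 82144871282 (S = 2 - (-284820 + 138780)*(398534 + 163948) = 2 - (-146040)*562482 = 2 - 1*(-82144871280) = 2 + 82144871280 = 82144871282)
y = -2163/68 (y = 2 - (12*18 - 7)*88/136/4 = 2 - (216 - 7)*88*(1/136)/4 = 2 - 209*11/(4*17) = 2 - ¼*2299/17 = 2 - 2299/68 = -2163/68 ≈ -31.809)
1/(S/y - 91*(-999)) = 1/(82144871282/(-2163/68) - 91*(-999)) = 1/(82144871282*(-68/2163) + 90909) = 1/(-5585851247176/2163 + 90909) = 1/(-5585654611009/2163) = -2163/5585654611009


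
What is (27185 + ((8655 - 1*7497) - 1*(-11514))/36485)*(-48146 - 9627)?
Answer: -57302577396881/36485 ≈ -1.5706e+9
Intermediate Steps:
(27185 + ((8655 - 1*7497) - 1*(-11514))/36485)*(-48146 - 9627) = (27185 + ((8655 - 7497) + 11514)*(1/36485))*(-57773) = (27185 + (1158 + 11514)*(1/36485))*(-57773) = (27185 + 12672*(1/36485))*(-57773) = (27185 + 12672/36485)*(-57773) = (991857397/36485)*(-57773) = -57302577396881/36485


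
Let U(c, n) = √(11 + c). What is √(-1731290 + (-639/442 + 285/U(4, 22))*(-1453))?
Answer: √(-337821357146 - 5393413948*√15)/442 ≈ 1355.0*I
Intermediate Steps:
√(-1731290 + (-639/442 + 285/U(4, 22))*(-1453)) = √(-1731290 + (-639/442 + 285/(√(11 + 4)))*(-1453)) = √(-1731290 + (-639*1/442 + 285/(√15))*(-1453)) = √(-1731290 + (-639/442 + 285*(√15/15))*(-1453)) = √(-1731290 + (-639/442 + 19*√15)*(-1453)) = √(-1731290 + (928467/442 - 27607*√15)) = √(-764301713/442 - 27607*√15)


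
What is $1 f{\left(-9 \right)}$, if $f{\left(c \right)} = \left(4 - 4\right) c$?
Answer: $0$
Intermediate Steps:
$f{\left(c \right)} = 0$ ($f{\left(c \right)} = 0 c = 0$)
$1 f{\left(-9 \right)} = 1 \cdot 0 = 0$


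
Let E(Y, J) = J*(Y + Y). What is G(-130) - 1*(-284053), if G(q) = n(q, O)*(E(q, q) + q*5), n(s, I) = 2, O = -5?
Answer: 350353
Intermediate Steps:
E(Y, J) = 2*J*Y (E(Y, J) = J*(2*Y) = 2*J*Y)
G(q) = 4*q**2 + 10*q (G(q) = 2*(2*q*q + q*5) = 2*(2*q**2 + 5*q) = 4*q**2 + 10*q)
G(-130) - 1*(-284053) = 2*(-130)*(5 + 2*(-130)) - 1*(-284053) = 2*(-130)*(5 - 260) + 284053 = 2*(-130)*(-255) + 284053 = 66300 + 284053 = 350353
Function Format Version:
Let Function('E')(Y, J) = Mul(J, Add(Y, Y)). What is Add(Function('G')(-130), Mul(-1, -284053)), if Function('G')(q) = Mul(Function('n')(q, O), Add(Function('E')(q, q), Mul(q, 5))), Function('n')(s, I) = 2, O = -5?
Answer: 350353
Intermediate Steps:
Function('E')(Y, J) = Mul(2, J, Y) (Function('E')(Y, J) = Mul(J, Mul(2, Y)) = Mul(2, J, Y))
Function('G')(q) = Add(Mul(4, Pow(q, 2)), Mul(10, q)) (Function('G')(q) = Mul(2, Add(Mul(2, q, q), Mul(q, 5))) = Mul(2, Add(Mul(2, Pow(q, 2)), Mul(5, q))) = Add(Mul(4, Pow(q, 2)), Mul(10, q)))
Add(Function('G')(-130), Mul(-1, -284053)) = Add(Mul(2, -130, Add(5, Mul(2, -130))), Mul(-1, -284053)) = Add(Mul(2, -130, Add(5, -260)), 284053) = Add(Mul(2, -130, -255), 284053) = Add(66300, 284053) = 350353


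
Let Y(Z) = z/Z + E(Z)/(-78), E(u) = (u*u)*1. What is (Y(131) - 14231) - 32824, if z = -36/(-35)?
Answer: -16906960027/357630 ≈ -47275.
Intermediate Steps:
z = 36/35 (z = -36*(-1/35) = 36/35 ≈ 1.0286)
E(u) = u² (E(u) = u²*1 = u²)
Y(Z) = -Z²/78 + 36/(35*Z) (Y(Z) = 36/(35*Z) + Z²/(-78) = 36/(35*Z) + Z²*(-1/78) = 36/(35*Z) - Z²/78 = -Z²/78 + 36/(35*Z))
(Y(131) - 14231) - 32824 = ((1/2730)*(2808 - 35*131³)/131 - 14231) - 32824 = ((1/2730)*(1/131)*(2808 - 35*2248091) - 14231) - 32824 = ((1/2730)*(1/131)*(2808 - 78683185) - 14231) - 32824 = ((1/2730)*(1/131)*(-78680377) - 14231) - 32824 = (-78680377/357630 - 14231) - 32824 = -5168112907/357630 - 32824 = -16906960027/357630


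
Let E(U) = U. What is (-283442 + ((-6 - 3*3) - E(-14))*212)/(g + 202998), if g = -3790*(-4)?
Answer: -141827/109079 ≈ -1.3002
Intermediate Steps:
g = 15160
(-283442 + ((-6 - 3*3) - E(-14))*212)/(g + 202998) = (-283442 + ((-6 - 3*3) - 1*(-14))*212)/(15160 + 202998) = (-283442 + ((-6 - 9) + 14)*212)/218158 = (-283442 + (-15 + 14)*212)*(1/218158) = (-283442 - 1*212)*(1/218158) = (-283442 - 212)*(1/218158) = -283654*1/218158 = -141827/109079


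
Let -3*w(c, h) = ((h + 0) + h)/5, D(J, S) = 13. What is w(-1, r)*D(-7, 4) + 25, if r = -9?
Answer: 203/5 ≈ 40.600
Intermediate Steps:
w(c, h) = -2*h/15 (w(c, h) = -((h + 0) + h)/(3*5) = -(h + h)/(3*5) = -2*h/(3*5) = -2*h/15)
w(-1, r)*D(-7, 4) + 25 = -2/15*(-9)*13 + 25 = (6/5)*13 + 25 = 78/5 + 25 = 203/5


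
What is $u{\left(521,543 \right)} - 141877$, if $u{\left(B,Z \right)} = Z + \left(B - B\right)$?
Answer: $-141334$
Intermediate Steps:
$u{\left(B,Z \right)} = Z$ ($u{\left(B,Z \right)} = Z + 0 = Z$)
$u{\left(521,543 \right)} - 141877 = 543 - 141877 = -141334$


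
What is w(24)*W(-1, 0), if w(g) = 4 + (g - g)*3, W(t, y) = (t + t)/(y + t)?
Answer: 8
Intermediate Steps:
W(t, y) = 2*t/(t + y) (W(t, y) = (2*t)/(t + y) = 2*t/(t + y))
w(g) = 4 (w(g) = 4 + 0*3 = 4 + 0 = 4)
w(24)*W(-1, 0) = 4*(2*(-1)/(-1 + 0)) = 4*(2*(-1)/(-1)) = 4*(2*(-1)*(-1)) = 4*2 = 8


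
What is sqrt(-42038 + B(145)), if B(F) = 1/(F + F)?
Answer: I*sqrt(3535395510)/290 ≈ 205.03*I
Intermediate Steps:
B(F) = 1/(2*F)
sqrt(-42038 + B(145)) = sqrt(-42038 + (1/2)/145) = sqrt(-42038 + (1/2)*(1/145)) = sqrt(-42038 + 1/290) = sqrt(-12191019/290) = I*sqrt(3535395510)/290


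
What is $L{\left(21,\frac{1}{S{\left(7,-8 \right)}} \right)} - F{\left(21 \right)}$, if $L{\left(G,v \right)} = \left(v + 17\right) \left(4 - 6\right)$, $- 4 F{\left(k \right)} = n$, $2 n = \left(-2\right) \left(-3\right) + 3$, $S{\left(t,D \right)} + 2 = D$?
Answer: $- \frac{1307}{40} \approx -32.675$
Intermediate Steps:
$S{\left(t,D \right)} = -2 + D$
$n = \frac{9}{2}$ ($n = \frac{\left(-2\right) \left(-3\right) + 3}{2} = \frac{6 + 3}{2} = \frac{1}{2} \cdot 9 = \frac{9}{2} \approx 4.5$)
$F{\left(k \right)} = - \frac{9}{8}$ ($F{\left(k \right)} = \left(- \frac{1}{4}\right) \frac{9}{2} = - \frac{9}{8}$)
$L{\left(G,v \right)} = -34 - 2 v$ ($L{\left(G,v \right)} = \left(17 + v\right) \left(-2\right) = -34 - 2 v$)
$L{\left(21,\frac{1}{S{\left(7,-8 \right)}} \right)} - F{\left(21 \right)} = \left(-34 - \frac{2}{-2 - 8}\right) - - \frac{9}{8} = \left(-34 - \frac{2}{-10}\right) + \frac{9}{8} = \left(-34 - - \frac{1}{5}\right) + \frac{9}{8} = \left(-34 + \frac{1}{5}\right) + \frac{9}{8} = - \frac{169}{5} + \frac{9}{8} = - \frac{1307}{40}$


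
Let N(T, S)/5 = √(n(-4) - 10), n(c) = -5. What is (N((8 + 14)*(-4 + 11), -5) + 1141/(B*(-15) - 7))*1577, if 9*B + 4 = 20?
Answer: -5398071/101 + 7885*I*√15 ≈ -53446.0 + 30538.0*I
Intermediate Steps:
B = 16/9 (B = -4/9 + (⅑)*20 = -4/9 + 20/9 = 16/9 ≈ 1.7778)
N(T, S) = 5*I*√15 (N(T, S) = 5*√(-5 - 10) = 5*√(-15) = 5*(I*√15) = 5*I*√15)
(N((8 + 14)*(-4 + 11), -5) + 1141/(B*(-15) - 7))*1577 = (5*I*√15 + 1141/((16/9)*(-15) - 7))*1577 = (5*I*√15 + 1141/(-80/3 - 7))*1577 = (5*I*√15 + 1141/(-101/3))*1577 = (5*I*√15 + 1141*(-3/101))*1577 = (5*I*√15 - 3423/101)*1577 = (-3423/101 + 5*I*√15)*1577 = -5398071/101 + 7885*I*√15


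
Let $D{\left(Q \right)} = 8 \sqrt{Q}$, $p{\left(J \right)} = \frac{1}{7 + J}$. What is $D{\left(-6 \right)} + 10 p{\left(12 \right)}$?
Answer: $\frac{10}{19} + 8 i \sqrt{6} \approx 0.52632 + 19.596 i$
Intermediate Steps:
$D{\left(-6 \right)} + 10 p{\left(12 \right)} = 8 \sqrt{-6} + \frac{10}{7 + 12} = 8 i \sqrt{6} + \frac{10}{19} = \frac{10}{19} + 8 i \sqrt{6}$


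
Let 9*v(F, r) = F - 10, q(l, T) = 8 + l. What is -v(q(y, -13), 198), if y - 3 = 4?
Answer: -5/9 ≈ -0.55556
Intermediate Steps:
y = 7 (y = 3 + 4 = 7)
v(F, r) = -10/9 + F/9 (v(F, r) = (F - 10)/9 = (-10 + F)/9 = -10/9 + F/9)
-v(q(y, -13), 198) = -(-10/9 + (8 + 7)/9) = -(-10/9 + (1/9)*15) = -(-10/9 + 5/3) = -1*5/9 = -5/9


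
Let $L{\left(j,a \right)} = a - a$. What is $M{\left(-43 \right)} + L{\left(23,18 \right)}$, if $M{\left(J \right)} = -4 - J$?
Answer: $39$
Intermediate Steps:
$L{\left(j,a \right)} = 0$
$M{\left(-43 \right)} + L{\left(23,18 \right)} = \left(-4 - -43\right) + 0 = \left(-4 + 43\right) + 0 = 39 + 0 = 39$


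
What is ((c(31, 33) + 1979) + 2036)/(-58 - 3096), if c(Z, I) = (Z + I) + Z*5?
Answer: -2117/1577 ≈ -1.3424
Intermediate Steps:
c(Z, I) = I + 6*Z (c(Z, I) = (I + Z) + 5*Z = I + 6*Z)
((c(31, 33) + 1979) + 2036)/(-58 - 3096) = (((33 + 6*31) + 1979) + 2036)/(-58 - 3096) = (((33 + 186) + 1979) + 2036)/(-3154) = ((219 + 1979) + 2036)*(-1/3154) = (2198 + 2036)*(-1/3154) = 4234*(-1/3154) = -2117/1577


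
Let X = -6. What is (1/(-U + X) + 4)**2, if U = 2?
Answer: 961/64 ≈ 15.016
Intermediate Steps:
(1/(-U + X) + 4)**2 = (1/(-1*2 - 6) + 4)**2 = (1/(-2 - 6) + 4)**2 = (1/(-8) + 4)**2 = (-1/8 + 4)**2 = (31/8)**2 = 961/64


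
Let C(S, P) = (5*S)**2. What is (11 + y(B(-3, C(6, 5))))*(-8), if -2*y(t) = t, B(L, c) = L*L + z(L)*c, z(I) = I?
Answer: -10852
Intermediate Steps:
C(S, P) = 25*S**2
B(L, c) = L**2 + L*c (B(L, c) = L*L + L*c = L**2 + L*c)
y(t) = -t/2
(11 + y(B(-3, C(6, 5))))*(-8) = (11 - (-3)*(-3 + 25*6**2)/2)*(-8) = (11 - (-3)*(-3 + 25*36)/2)*(-8) = (11 - (-3)*(-3 + 900)/2)*(-8) = (11 - (-3)*897/2)*(-8) = (11 - 1/2*(-2691))*(-8) = (11 + 2691/2)*(-8) = (2713/2)*(-8) = -10852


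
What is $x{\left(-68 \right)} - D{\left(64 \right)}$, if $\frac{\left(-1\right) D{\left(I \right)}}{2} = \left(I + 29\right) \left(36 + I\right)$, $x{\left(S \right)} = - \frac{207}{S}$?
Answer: $\frac{1265007}{68} \approx 18603.0$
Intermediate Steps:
$D{\left(I \right)} = - 2 \left(29 + I\right) \left(36 + I\right)$ ($D{\left(I \right)} = - 2 \left(I + 29\right) \left(36 + I\right) = - 2 \left(29 + I\right) \left(36 + I\right)$)
$x{\left(-68 \right)} - D{\left(64 \right)} = - \frac{207}{-68} - \left(-2088 - 8320 - 2 \cdot 64^{2}\right) = \left(-207\right) \left(- \frac{1}{68}\right) - \left(-2088 - 8320 - 8192\right) = \frac{207}{68} - \left(-2088 - 8320 - 8192\right) = \frac{207}{68} - -18600 = \frac{207}{68} + 18600 = \frac{1265007}{68}$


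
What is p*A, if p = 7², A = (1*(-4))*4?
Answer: -784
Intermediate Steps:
A = -16 (A = -4*4 = -16)
p = 49
p*A = 49*(-16) = -784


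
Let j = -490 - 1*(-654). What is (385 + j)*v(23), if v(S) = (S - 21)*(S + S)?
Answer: 50508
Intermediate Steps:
v(S) = 2*S*(-21 + S) (v(S) = (-21 + S)*(2*S) = 2*S*(-21 + S))
j = 164 (j = -490 + 654 = 164)
(385 + j)*v(23) = (385 + 164)*(2*23*(-21 + 23)) = 549*(2*23*2) = 549*92 = 50508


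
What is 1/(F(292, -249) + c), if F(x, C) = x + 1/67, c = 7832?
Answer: 67/544309 ≈ 0.00012309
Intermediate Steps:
F(x, C) = 1/67 + x (F(x, C) = x + 1/67 = 1/67 + x)
1/(F(292, -249) + c) = 1/((1/67 + 292) + 7832) = 1/(19565/67 + 7832) = 1/(544309/67) = 67/544309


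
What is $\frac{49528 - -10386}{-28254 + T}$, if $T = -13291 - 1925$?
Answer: $- \frac{29957}{21735} \approx -1.3783$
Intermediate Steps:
$T = -15216$ ($T = -13291 - 1925 = -15216$)
$\frac{49528 - -10386}{-28254 + T} = \frac{49528 - -10386}{-28254 - 15216} = \frac{49528 + 10386}{-43470} = 59914 \left(- \frac{1}{43470}\right) = - \frac{29957}{21735}$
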